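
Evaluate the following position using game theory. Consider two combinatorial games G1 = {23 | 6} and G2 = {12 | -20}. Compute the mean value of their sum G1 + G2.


G1 = {23 | 6}, G2 = {12 | -20}
Each is a switch {a | b} with numbers a > b; its mean value is (a + b)/2, and mean value is additive over game sums: m(G1 + G2) = m(G1) + m(G2).
Mean of G1 = (23 + (6))/2 = 29/2 = 29/2
Mean of G2 = (12 + (-20))/2 = -8/2 = -4
Mean of G1 + G2 = 29/2 + -4 = 21/2

21/2


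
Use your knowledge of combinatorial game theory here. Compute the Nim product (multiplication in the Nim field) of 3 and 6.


Nim multiplication is bilinear over XOR: (u XOR v) * w = (u*w) XOR (v*w).
So we split each operand into its bit components and XOR the pairwise Nim products.
3 = 1 + 2 (as XOR of powers of 2).
6 = 2 + 4 (as XOR of powers of 2).
Using the standard Nim-product table on single bits:
  2*2 = 3,   2*4 = 8,   2*8 = 12,
  4*4 = 6,   4*8 = 11,  8*8 = 13,
and  1*x = x (identity), k*l = l*k (commutative).
Pairwise Nim products:
  1 * 2 = 2
  1 * 4 = 4
  2 * 2 = 3
  2 * 4 = 8
XOR them: 2 XOR 4 XOR 3 XOR 8 = 13.
Result: 3 * 6 = 13 (in Nim).

13


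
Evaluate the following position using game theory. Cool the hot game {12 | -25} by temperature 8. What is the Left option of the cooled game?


Original game: {12 | -25} (a switch {a | b} with a > b).
Cooling by t (for t below the temperature (a - b)/2 = 37/2) taxes each move by t: {a | b} cooled by t is {a - t | b + t}.
Cooling amount: t = 8
Cooled Left option: 12 - 8 = 4
Cooled Right option: -25 + 8 = -17
Cooled game: {4 | -17}
Left option = 4

4


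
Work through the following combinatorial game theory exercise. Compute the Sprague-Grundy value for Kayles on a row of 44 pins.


Kayles: a move removes 1 or 2 adjacent pins from a contiguous row.
Removing pins from a row of k leaves two independent rows (a, b) with a + b = k - 1 (one pin) or a + b = k - 2 (two pins); an end removal gives a = 0.
By Sprague-Grundy, G(k) = mex{ G(a) XOR G(b) } over all these splits. G(0) = 0.
G(1): splits (0,0):0^0=0 -> mex({0}) = 1
G(2): splits (0,1):0^1=1 (0,0):0^0=0 -> mex({0, 1}) = 2
G(3): splits (0,2):0^2=2 (1,1):1^1=0 (0,1):0^1=1 -> mex({0, 1, 2}) = 3
G(4): splits (0,3):0^3=3 (1,2):1^2=3 (0,2):0^2=2 (1,1):1^1=0 -> mex({0, 2, 3}) = 1
G(5): splits (0,4):0^1=1 (1,3):1^3=2 (2,2):2^2=0 (0,3):0^3=3 (1,2):1^2=3 -> mex({0, 1, 2, 3}) = 4
G(6) = mex({0, 1, 2, 4}) = 3
G(7) = mex({0, 1, 3, 4, 5}) = 2
G(8) = mex({0, 2, 3, 5, 6}) = 1
G(9) = mex({0, 1, 2, 3, 6, 7}) = 4
G(10) = mex({0, 1, 3, 4, 5, 7}) = 2
G(11) = mex({0, 1, 2, 3, 4, 5}) = 6
G(12) = mex({0, 1, 2, 3, 5, 6, 7}) = 4
G(13) = mex({0, 2, 3, 4, 6, 7}) = 1
G(14) = mex({0, 1, 4, 5, 6, 7}) = 2
G(15) = mex({0, 1, 2, 3, 4, 5, 6}) = 7
G(16) = mex({0, 2, 3, 5, 6, 7}) = 1
G(17) = mex({0, 1, 2, 3, 5, 6, 7}) = 4
G(18) = mex({0, 1, 2, 4, 5, 6}) = 3
G(19) = mex({0, 1, 3, 4, 5, 7}) = 2
G(20) = mex({0, 2, 3, 4, 5, 6, 7}) = 1
G(21) = mex({0, 1, 2, 3, 5, 6, 7}) = 4
G(22) = mex({0, 1, 2, 3, 4, 5, 7}) = 6
G(23) = mex({0, 1, 2, 3, 4, 5, 6}) = 7
G(24) = mex({0, 1, 2, 3, 5, 6, 7}) = 4
G(25) = mex({0, 2, 3, 4, 6, 7}) = 1
G(26) = mex({0, 1, 3, 4, 5, 6, 7}) = 2
G(27) = mex({0, 1, 2, 3, 4, 5, 6, 7}) = 8
G(28) = mex({0, 1, 2, 3, 4, 6, 7, 8}) = 5
G(29) = mex({0, 1, 2, 3, 5, 6, 7, 8, 9}) = 4
G(30) = mex({0, 1, 2, 3, 4, 5, 6, 9, 10}) = 7
G(31) = mex({0, 1, 3, 4, 5, 7, 10, 11}) = 2
G(32) = mex({0, 2, 3, 4, 5, 6, 7, 9, 11}) = 1
G(33) = mex({0, 1, 2, 3, 4, 5, 6, 7, 9, 12}) = 8
G(34) = mex({0, 1, 2, 3, 4, 5, 7, 8, 11, 12}) = 6
G(35) = mex({0, 1, 2, 3, 4, 5, 6, 8, 9, 10, 11}) = 7
G(36) = mex({0, 1, 2, 3, 5, 6, 7, 9, 10}) = 4
G(37) = mex({0, 2, 3, 4, 6, 7, 9, 10, 11, 12}) = 1
G(38) = mex({0, 1, 3, 4, 5, 6, 7, 9, 10, 11, 12}) = 2
G(39) = mex({0, 1, 2, 4, 5, 6, 7, 9, 10, 12, 14}) = 3
G(40) = mex({0, 2, 3, 4, 6, 7, 11, 12, 14}) = 1
G(41) = mex({0, 1, 2, 3, 5, 6, 7, 9, 10, 11, 12}) = 4
G(42) = mex({0, 1, 2, 3, 4, 5, 6, 9, 10}) = 7
G(43) = mex({0, 1, 3, 4, 5, 7, 9, 10, 12, 15}) = 2
G(44) = mex({0, 2, 3, 4, 5, 6, 7, 9, 10, 12, 15}) = 1
Therefore G(44) = 1.

1


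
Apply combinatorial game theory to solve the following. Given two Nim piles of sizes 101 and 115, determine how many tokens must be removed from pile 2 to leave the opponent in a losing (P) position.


Piles: 101 and 115
Current XOR: 101 XOR 115 = 22 (non-zero, so this is an N-position).
To make the XOR zero, we need to find a move that balances the piles.
For pile 2 (size 115): target = 115 XOR 22 = 101
We reduce pile 2 from 115 to 101.
Tokens removed: 115 - 101 = 14
Verification: 101 XOR 101 = 0

14


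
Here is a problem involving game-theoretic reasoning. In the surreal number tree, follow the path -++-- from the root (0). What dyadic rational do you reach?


Sign expansion: -++--
Rule: track bounds (lo, hi), initially (-inf, +inf). On '+', the current value becomes lo and we move to the simplest number in (value, hi): value + 1 if hi = +inf, otherwise the midpoint (value + hi)/2. On '-', the current value becomes hi and we move to value - 1 if lo = -inf, otherwise the midpoint (lo + value)/2.
Start at 0.
Step 1: sign = -, move left. Bounds: (-inf, 0). Value = -1
Step 2: sign = +, move right. Bounds: (-1, 0). Value = -1/2
Step 3: sign = +, move right. Bounds: (-1/2, 0). Value = -1/4
Step 4: sign = -, move left. Bounds: (-1/2, -1/4). Value = -3/8
Step 5: sign = -, move left. Bounds: (-1/2, -3/8). Value = -7/16
The surreal number with sign expansion -++-- is -7/16.

-7/16


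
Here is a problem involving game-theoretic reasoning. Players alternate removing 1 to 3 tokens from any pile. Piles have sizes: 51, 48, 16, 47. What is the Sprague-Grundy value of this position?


Subtraction set: {1, 2, 3}
For this subtraction set, G(n) = n mod 4 (period = max + 1 = 4).
Pile 1 (size 51): G(51) = 51 mod 4 = 3
Pile 2 (size 48): G(48) = 48 mod 4 = 0
Pile 3 (size 16): G(16) = 16 mod 4 = 0
Pile 4 (size 47): G(47) = 47 mod 4 = 3
Total Grundy value = XOR of all: 3 XOR 0 XOR 0 XOR 3 = 0

0


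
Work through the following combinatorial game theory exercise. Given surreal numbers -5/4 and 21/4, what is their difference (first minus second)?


x = -5/4, y = 21/4
Converting to common denominator: 4
x = -5/4, y = 21/4
x - y = -5/4 - 21/4 = -13/2

-13/2


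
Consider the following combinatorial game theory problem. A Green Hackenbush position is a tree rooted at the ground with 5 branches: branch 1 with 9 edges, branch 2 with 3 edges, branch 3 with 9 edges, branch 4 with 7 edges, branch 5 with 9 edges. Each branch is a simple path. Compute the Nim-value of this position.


The tree has 5 branches from the ground vertex.
In Green Hackenbush, the Nim-value of a simple path of length k is k.
Branch 1: length 9, Nim-value = 9
Branch 2: length 3, Nim-value = 3
Branch 3: length 9, Nim-value = 9
Branch 4: length 7, Nim-value = 7
Branch 5: length 9, Nim-value = 9
Total Nim-value = XOR of all branch values:
0 XOR 9 = 9
9 XOR 3 = 10
10 XOR 9 = 3
3 XOR 7 = 4
4 XOR 9 = 13
Nim-value of the tree = 13

13


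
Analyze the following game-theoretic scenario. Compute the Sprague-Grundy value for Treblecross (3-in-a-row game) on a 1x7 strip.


Treblecross: place X on empty cells; 3-in-a-row wins.
Playing within two cells of an existing X lets the opponent win at once, so sensible play treats the cells i-2..i+2 around each X as dead. The player left with no safe cell loses, so this is a normal-play take-away game on strips of safe cells.
Placing X at cell i (0-indexed) of a strip of k safe cells leaves independent strips of sizes max(0, i-2) and max(0, k-i-3). Hence G(k) = mex{ G(max(0,i-2)) XOR G(max(0,k-i-3)) : 0 <= i < k }, with G(0) = 0.
G(1): splits (0,0):0^0=0 -> mex({0}) = 1
G(2): splits (0,0):0^0=0 -> mex({0}) = 1
G(3): splits (0,0):0^0=0 -> mex({0}) = 1
G(4): splits (0,1):0^1=1 (0,0):0^0=0 -> mex({0, 1}) = 2
G(5): splits (0,2):0^1=1 (0,1):0^1=1 (0,0):0^0=0 -> mex({0, 1}) = 2
G(6) = mex({1}) = 0
G(7) = mex({0, 1, 2}) = 3
Therefore G(7) = 3.

3


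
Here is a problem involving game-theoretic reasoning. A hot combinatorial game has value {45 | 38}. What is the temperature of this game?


The game is {45 | 38}, a switch {a | b} with numbers a > b.
Cooling {a | b} by t gives {a - t | b + t}, which stops being hot when a - t = b + t, i.e. at t = (a - b)/2. So the temperature of a switch is (a - b)/2.
Temperature = (Left option - Right option) / 2
= (45 - (38)) / 2
= 7 / 2
= 7/2

7/2


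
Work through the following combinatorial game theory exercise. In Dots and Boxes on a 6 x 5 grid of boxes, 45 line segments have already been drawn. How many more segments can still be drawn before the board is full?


Grid: 6 x 5 boxes, i.e. 7 rows and 6 columns of dots.
Horizontal edges: (rows + 1) * cols = 7 * 5 = 35
Vertical edges: rows * (cols + 1) = 6 * 6 = 36
Total edges: 35 + 36 = 71
Edges drawn: 45
Remaining: 71 - 45 = 26

26


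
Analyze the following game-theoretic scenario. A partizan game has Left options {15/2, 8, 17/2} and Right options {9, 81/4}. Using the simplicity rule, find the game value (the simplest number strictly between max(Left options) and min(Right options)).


Left options: {15/2, 8, 17/2}, max = 17/2
Right options: {9, 81/4}, min = 9
All options are numbers and max(Left) < min(Right), so by the simplicity theorem the value is the simplest (earliest-born) number strictly between 17/2 and 9.
No integer lies strictly between 17/2 and 9, so the value is the dyadic rational m/2^k in the interval with the smallest k (then m odd); search k = 1, 2, ...:
Denominator 2: no odd multiple of 1/2 lies strictly between 17/2 and 9.
Denominator 4: 35/4 lies strictly between 17/2 and 9 -- found.
The simplest number in the interval is 35/4.
Game value = 35/4

35/4


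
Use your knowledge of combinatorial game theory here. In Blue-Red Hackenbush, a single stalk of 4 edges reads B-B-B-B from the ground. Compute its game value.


Edges (from ground): B-B-B-B
By Berlekamp's sign-expansion rule, a Blue-Red Hackenbush stalk has the value of the surreal number whose sign sequence is the edge sequence with B -> + and R -> -.
Sign sequence: ++++
Trace the sign expansion in the surreal number tree, starting from 0:
Edge 1: B (sign +) -> bounds (0, +inf), value = 1
Edge 2: B (sign +) -> bounds (1, +inf), value = 2
Edge 3: B (sign +) -> bounds (2, +inf), value = 3
Edge 4: B (sign +) -> bounds (3, +inf), value = 4
Game value = 4

4


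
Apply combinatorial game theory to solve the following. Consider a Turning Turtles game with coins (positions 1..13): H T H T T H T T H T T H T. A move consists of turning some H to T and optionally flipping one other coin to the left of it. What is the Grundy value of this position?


Coins: H T H T T H T T H T T H T
Key fact: a single head at position k behaves exactly like a Nim heap of size k (turning it to T and optionally flipping a coin at j < k corresponds to moving the heap from k to j, or to 0), and heads combine as a disjunctive sum (two heads at the same place would cancel, matching j XOR j = 0). So the Nim-value is the XOR of the 1-indexed positions of the heads.
Face-up positions (1-indexed): [1, 3, 6, 9, 12]
XOR 0 with 1: 0 XOR 1 = 1
XOR 1 with 3: 1 XOR 3 = 2
XOR 2 with 6: 2 XOR 6 = 4
XOR 4 with 9: 4 XOR 9 = 13
XOR 13 with 12: 13 XOR 12 = 1
Nim-value = 1

1


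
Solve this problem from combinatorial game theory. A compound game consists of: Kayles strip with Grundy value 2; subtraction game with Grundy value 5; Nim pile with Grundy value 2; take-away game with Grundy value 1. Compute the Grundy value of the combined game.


By the Sprague-Grundy theorem, the Grundy value of a sum of games is the XOR of individual Grundy values.
Kayles strip: Grundy value = 2. Running XOR: 0 XOR 2 = 2
subtraction game: Grundy value = 5. Running XOR: 2 XOR 5 = 7
Nim pile: Grundy value = 2. Running XOR: 7 XOR 2 = 5
take-away game: Grundy value = 1. Running XOR: 5 XOR 1 = 4
The combined Grundy value is 4.

4


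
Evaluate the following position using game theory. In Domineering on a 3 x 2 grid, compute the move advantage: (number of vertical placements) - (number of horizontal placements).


Board is 3 x 2 (rows x cols).
Left (vertical) placements: (rows-1) * cols = 2 * 2 = 4
Right (horizontal) placements: rows * (cols-1) = 3 * 1 = 3
Advantage = Left - Right = 4 - 3 = 1

1


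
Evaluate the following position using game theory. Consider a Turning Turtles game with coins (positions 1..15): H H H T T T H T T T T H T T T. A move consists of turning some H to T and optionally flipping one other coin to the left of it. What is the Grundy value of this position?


Coins: H H H T T T H T T T T H T T T
Key fact: a single head at position k behaves exactly like a Nim heap of size k (turning it to T and optionally flipping a coin at j < k corresponds to moving the heap from k to j, or to 0), and heads combine as a disjunctive sum (two heads at the same place would cancel, matching j XOR j = 0). So the Nim-value is the XOR of the 1-indexed positions of the heads.
Face-up positions (1-indexed): [1, 2, 3, 7, 12]
XOR 0 with 1: 0 XOR 1 = 1
XOR 1 with 2: 1 XOR 2 = 3
XOR 3 with 3: 3 XOR 3 = 0
XOR 0 with 7: 0 XOR 7 = 7
XOR 7 with 12: 7 XOR 12 = 11
Nim-value = 11

11


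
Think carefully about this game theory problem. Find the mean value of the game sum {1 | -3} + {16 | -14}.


G1 = {1 | -3}, G2 = {16 | -14}
Each is a switch {a | b} with numbers a > b; its mean value is (a + b)/2, and mean value is additive over game sums: m(G1 + G2) = m(G1) + m(G2).
Mean of G1 = (1 + (-3))/2 = -2/2 = -1
Mean of G2 = (16 + (-14))/2 = 2/2 = 1
Mean of G1 + G2 = -1 + 1 = 0

0


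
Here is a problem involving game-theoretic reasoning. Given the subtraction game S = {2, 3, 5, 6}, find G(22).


The subtraction set is S = {2, 3, 5, 6}.
G(k) = mex{ G(k - s) : s in S, s <= k }. We compute iteratively: G(0) = 0.
G(1) = mex({}) = 0
G(2) = mex({0}) = 1
G(3) = mex({0}) = 1
G(4) = mex({0, 1}) = 2
G(5) = mex({0, 1}) = 2
G(6) = mex({0, 1, 2}) = 3
G(7) = mex({0, 1, 2}) = 3
G(8) = mex({1, 2, 3}) = 0
G(9) = mex({1, 2, 3}) = 0
G(10) = mex({0, 2, 3}) = 1
G(11) = mex({0, 2, 3}) = 1
G(12) = mex({0, 1, 3}) = 2
G(13) = mex({0, 1, 3}) = 2
Observe that G(8)..G(13) = 0, 0, 1, 1, 2, 2 repeats G(0)..G(5) = 0, 0, 1, 1, 2, 2.
For k >= max(S) = 6, G(k) is determined by the previous 6 values G(k-6)..G(k-1); a window of 6 consecutive values has recurred shifted by 8, so by induction G(k + 8) = G(k) for all k >= 0: the sequence is periodic from the start with period 8.
One period: G(0..7) = 0, 0, 1, 1, 2, 2, 3, 3.
22 mod 8 = 6, so G(22) = G(6) = 3.

3


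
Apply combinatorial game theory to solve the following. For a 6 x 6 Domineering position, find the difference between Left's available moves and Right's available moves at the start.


Board is 6 x 6 (rows x cols).
Left (vertical) placements: (rows-1) * cols = 5 * 6 = 30
Right (horizontal) placements: rows * (cols-1) = 6 * 5 = 30
Advantage = Left - Right = 30 - 30 = 0

0


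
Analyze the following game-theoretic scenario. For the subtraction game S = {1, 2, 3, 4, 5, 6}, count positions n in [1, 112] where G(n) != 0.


Subtraction set S = {1, 2, 3, 4, 5, 6}, so G(n) = n mod 7.
G(n) = 0 when n is a multiple of 7.
Multiples of 7 in [1, 112]: 16
N-positions (nonzero Grundy) = 112 - 16 = 96

96


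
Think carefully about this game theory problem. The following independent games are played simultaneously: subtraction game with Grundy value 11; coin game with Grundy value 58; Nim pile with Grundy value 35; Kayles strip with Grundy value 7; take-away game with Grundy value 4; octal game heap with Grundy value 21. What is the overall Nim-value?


By the Sprague-Grundy theorem, the Grundy value of a sum of games is the XOR of individual Grundy values.
subtraction game: Grundy value = 11. Running XOR: 0 XOR 11 = 11
coin game: Grundy value = 58. Running XOR: 11 XOR 58 = 49
Nim pile: Grundy value = 35. Running XOR: 49 XOR 35 = 18
Kayles strip: Grundy value = 7. Running XOR: 18 XOR 7 = 21
take-away game: Grundy value = 4. Running XOR: 21 XOR 4 = 17
octal game heap: Grundy value = 21. Running XOR: 17 XOR 21 = 4
The combined Grundy value is 4.

4


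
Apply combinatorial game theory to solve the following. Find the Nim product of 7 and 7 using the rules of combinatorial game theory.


Nim multiplication is bilinear over XOR: (u XOR v) * w = (u*w) XOR (v*w).
So we split each operand into its bit components and XOR the pairwise Nim products.
7 = 1 + 2 + 4 (as XOR of powers of 2).
7 = 1 + 2 + 4 (as XOR of powers of 2).
Using the standard Nim-product table on single bits:
  2*2 = 3,   2*4 = 8,   2*8 = 12,
  4*4 = 6,   4*8 = 11,  8*8 = 13,
and  1*x = x (identity), k*l = l*k (commutative).
Pairwise Nim products:
  1 * 1 = 1
  1 * 2 = 2
  1 * 4 = 4
  2 * 1 = 2
  2 * 2 = 3
  2 * 4 = 8
  4 * 1 = 4
  4 * 2 = 8
  4 * 4 = 6
XOR them: 1 XOR 2 XOR 4 XOR 2 XOR 3 XOR 8 XOR 4 XOR 8 XOR 6 = 4.
Result: 7 * 7 = 4 (in Nim).

4


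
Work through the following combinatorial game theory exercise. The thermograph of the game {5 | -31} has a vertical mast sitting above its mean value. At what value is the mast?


Game = {5 | -31}, a switch {a | b} with numbers a > b.
Its thermograph has left wall a - t and right wall b + t, which meet at t = (a - b)/2, where both equal (a + b)/2. So the mast (mean value) is at (a + b)/2.
Mean = (5 + (-31))/2 = -26/2 = -13

-13


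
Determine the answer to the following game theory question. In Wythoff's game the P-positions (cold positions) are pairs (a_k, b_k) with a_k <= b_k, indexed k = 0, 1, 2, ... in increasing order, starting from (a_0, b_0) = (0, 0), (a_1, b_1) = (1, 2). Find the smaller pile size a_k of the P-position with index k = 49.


By Wythoff's theorem, a_k = floor(k * phi) and b_k = floor(k * phi^2) = a_k + k, where phi = (1 + sqrt(5))/2 is the golden ratio.
phi = (1 + sqrt(5))/2 = 1.618034
k = 49
k * phi = 49 * 1.618034 = 79.283665
a_49 = floor(k * phi) = 79

79


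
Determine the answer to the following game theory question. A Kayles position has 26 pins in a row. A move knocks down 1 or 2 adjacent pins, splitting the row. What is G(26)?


Kayles: a move removes 1 or 2 adjacent pins from a contiguous row.
Removing pins from a row of k leaves two independent rows (a, b) with a + b = k - 1 (one pin) or a + b = k - 2 (two pins); an end removal gives a = 0.
By Sprague-Grundy, G(k) = mex{ G(a) XOR G(b) } over all these splits. G(0) = 0.
G(1): splits (0,0):0^0=0 -> mex({0}) = 1
G(2): splits (0,1):0^1=1 (0,0):0^0=0 -> mex({0, 1}) = 2
G(3): splits (0,2):0^2=2 (1,1):1^1=0 (0,1):0^1=1 -> mex({0, 1, 2}) = 3
G(4): splits (0,3):0^3=3 (1,2):1^2=3 (0,2):0^2=2 (1,1):1^1=0 -> mex({0, 2, 3}) = 1
G(5): splits (0,4):0^1=1 (1,3):1^3=2 (2,2):2^2=0 (0,3):0^3=3 (1,2):1^2=3 -> mex({0, 1, 2, 3}) = 4
G(6) = mex({0, 1, 2, 4}) = 3
G(7) = mex({0, 1, 3, 4, 5}) = 2
G(8) = mex({0, 2, 3, 5, 6}) = 1
G(9) = mex({0, 1, 2, 3, 6, 7}) = 4
G(10) = mex({0, 1, 3, 4, 5, 7}) = 2
G(11) = mex({0, 1, 2, 3, 4, 5}) = 6
G(12) = mex({0, 1, 2, 3, 5, 6, 7}) = 4
G(13) = mex({0, 2, 3, 4, 6, 7}) = 1
G(14) = mex({0, 1, 4, 5, 6, 7}) = 2
G(15) = mex({0, 1, 2, 3, 4, 5, 6}) = 7
G(16) = mex({0, 2, 3, 5, 6, 7}) = 1
G(17) = mex({0, 1, 2, 3, 5, 6, 7}) = 4
G(18) = mex({0, 1, 2, 4, 5, 6}) = 3
G(19) = mex({0, 1, 3, 4, 5, 7}) = 2
G(20) = mex({0, 2, 3, 4, 5, 6, 7}) = 1
G(21) = mex({0, 1, 2, 3, 5, 6, 7}) = 4
G(22) = mex({0, 1, 2, 3, 4, 5, 7}) = 6
G(23) = mex({0, 1, 2, 3, 4, 5, 6}) = 7
G(24) = mex({0, 1, 2, 3, 5, 6, 7}) = 4
G(25) = mex({0, 2, 3, 4, 6, 7}) = 1
G(26) = mex({0, 1, 3, 4, 5, 6, 7}) = 2
Therefore G(26) = 2.

2


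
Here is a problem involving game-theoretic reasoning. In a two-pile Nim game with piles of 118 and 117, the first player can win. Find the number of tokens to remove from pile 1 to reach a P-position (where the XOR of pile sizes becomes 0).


Piles: 118 and 117
Current XOR: 118 XOR 117 = 3 (non-zero, so this is an N-position).
To make the XOR zero, we need to find a move that balances the piles.
For pile 1 (size 118): target = 118 XOR 3 = 117
We reduce pile 1 from 118 to 117.
Tokens removed: 118 - 117 = 1
Verification: 117 XOR 117 = 0

1


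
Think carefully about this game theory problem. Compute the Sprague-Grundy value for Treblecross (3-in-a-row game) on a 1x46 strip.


Treblecross: place X on empty cells; 3-in-a-row wins.
Playing within two cells of an existing X lets the opponent win at once, so sensible play treats the cells i-2..i+2 around each X as dead. The player left with no safe cell loses, so this is a normal-play take-away game on strips of safe cells.
Placing X at cell i (0-indexed) of a strip of k safe cells leaves independent strips of sizes max(0, i-2) and max(0, k-i-3). Hence G(k) = mex{ G(max(0,i-2)) XOR G(max(0,k-i-3)) : 0 <= i < k }, with G(0) = 0.
G(1): splits (0,0):0^0=0 -> mex({0}) = 1
G(2): splits (0,0):0^0=0 -> mex({0}) = 1
G(3): splits (0,0):0^0=0 -> mex({0}) = 1
G(4): splits (0,1):0^1=1 (0,0):0^0=0 -> mex({0, 1}) = 2
G(5): splits (0,2):0^1=1 (0,1):0^1=1 (0,0):0^0=0 -> mex({0, 1}) = 2
G(6) = mex({1}) = 0
G(7) = mex({0, 1, 2}) = 3
G(8) = mex({0, 1, 2}) = 3
G(9) = mex({0, 2}) = 1
G(10) = mex({0, 2, 3}) = 1
G(11) = mex({0, 3}) = 1
G(12) = mex({1, 3}) = 0
G(13) = mex({0, 1, 2, 3}) = 4
G(14) = mex({0, 1, 2}) = 3
G(15) = mex({0, 1, 2}) = 3
G(16) = mex({0, 1, 2, 4}) = 3
G(17) = mex({0, 1, 3, 4}) = 2
G(18) = mex({0, 1, 3, 4}) = 2
G(19) = mex({0, 1, 3, 5}) = 2
G(20) = mex({0, 1, 2, 3, 5}) = 4
G(21) = mex({0, 1, 2, 3, 5}) = 4
G(22) = mex({1, 2, 6}) = 0
G(23) = mex({0, 1, 2, 3, 4, 6}) = 5
G(24) = mex({0, 1, 2, 3, 4}) = 5
G(25) = mex({0, 1, 3, 4, 7}) = 2
G(26) = mex({0, 1, 3, 4, 5, 7}) = 2
G(27) = mex({0, 1, 3, 5}) = 2
G(28) = mex({0, 1, 2, 5}) = 3
G(29) = mex({0, 1, 2, 4, 5, 6}) = 3
G(30) = mex({1, 2, 4, 6}) = 0
G(31) = mex({0, 1, 2, 3, 4, 6}) = 5
G(32) = mex({1, 2, 3, 4, 7}) = 0
G(33) = mex({0, 3, 7}) = 1
G(34) = mex({0, 2, 3, 5, 7}) = 1
G(35) = mex({0, 2, 3, 5, 6}) = 1
G(36) = mex({0, 1, 2, 5, 6}) = 3
G(37) = mex({0, 1, 2, 4, 5, 6}) = 3
G(38) = mex({0, 1, 2, 4}) = 3
G(39) = mex({0, 1, 2, 3, 4, 7}) = 5
G(40) = mex({0, 1, 2, 3, 4, 5, 7}) = 6
G(41) = mex({0, 1, 2, 3, 5, 7}) = 4
G(42) = mex({0, 1, 2, 3, 5, 6, 7}) = 4
G(43) = mex({0, 2, 3, 5, 6}) = 1
G(44) = mex({1, 2, 3, 4, 5, 6}) = 0
G(45) = mex({0, 1, 2, 3, 4, 6, 7}) = 5
G(46) = mex({0, 1, 2, 3, 4, 7}) = 5
Therefore G(46) = 5.

5


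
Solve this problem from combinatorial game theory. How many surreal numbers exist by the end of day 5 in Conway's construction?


Day 0: {|} = 0 is born. Count = 1.
Day n: the number of surreal numbers born by day n is 2^(n+1) - 1.
By day 0: 2^1 - 1 = 1
By day 1: 2^2 - 1 = 3
By day 2: 2^3 - 1 = 7
By day 3: 2^4 - 1 = 15
By day 4: 2^5 - 1 = 31
By day 5: 2^6 - 1 = 63
By day 5: 63 surreal numbers.

63


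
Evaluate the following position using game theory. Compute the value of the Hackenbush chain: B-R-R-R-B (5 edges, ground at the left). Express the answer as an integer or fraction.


Edges (from ground): B-R-R-R-B
By Berlekamp's sign-expansion rule, a Blue-Red Hackenbush stalk has the value of the surreal number whose sign sequence is the edge sequence with B -> + and R -> -.
Sign sequence: +---+
Trace the sign expansion in the surreal number tree, starting from 0:
Edge 1: B (sign +) -> bounds (0, +inf), value = 1
Edge 2: R (sign -) -> bounds (0, 1), value = 1/2
Edge 3: R (sign -) -> bounds (0, 1/2), value = 1/4
Edge 4: R (sign -) -> bounds (0, 1/4), value = 1/8
Edge 5: B (sign +) -> bounds (1/8, 1/4), value = 3/16
Game value = 3/16

3/16


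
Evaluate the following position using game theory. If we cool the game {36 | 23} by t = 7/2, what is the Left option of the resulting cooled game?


Original game: {36 | 23} (a switch {a | b} with a > b).
Cooling by t (for t below the temperature (a - b)/2 = 13/2) taxes each move by t: {a | b} cooled by t is {a - t | b + t}.
Cooling amount: t = 7/2
Cooled Left option: 36 - 7/2 = 65/2
Cooled Right option: 23 + 7/2 = 53/2
Cooled game: {65/2 | 53/2}
Left option = 65/2

65/2


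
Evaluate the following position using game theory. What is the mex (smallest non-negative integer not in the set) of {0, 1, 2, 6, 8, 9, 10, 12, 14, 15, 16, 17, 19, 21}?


Set = {0, 1, 2, 6, 8, 9, 10, 12, 14, 15, 16, 17, 19, 21}
0 is in the set.
1 is in the set.
2 is in the set.
3 is NOT in the set. This is the mex.
mex = 3

3


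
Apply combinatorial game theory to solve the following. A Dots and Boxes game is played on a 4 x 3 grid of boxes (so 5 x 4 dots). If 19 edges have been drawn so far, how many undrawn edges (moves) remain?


Grid: 4 x 3 boxes, i.e. 5 rows and 4 columns of dots.
Horizontal edges: (rows + 1) * cols = 5 * 3 = 15
Vertical edges: rows * (cols + 1) = 4 * 4 = 16
Total edges: 15 + 16 = 31
Edges drawn: 19
Remaining: 31 - 19 = 12

12


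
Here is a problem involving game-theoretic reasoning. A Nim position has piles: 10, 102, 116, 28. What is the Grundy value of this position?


We need the XOR (exclusive or) of all pile sizes.
After XOR-ing pile 1 (size 10): 0 XOR 10 = 10
After XOR-ing pile 2 (size 102): 10 XOR 102 = 108
After XOR-ing pile 3 (size 116): 108 XOR 116 = 24
After XOR-ing pile 4 (size 28): 24 XOR 28 = 4
The Nim-value of this position is 4.

4


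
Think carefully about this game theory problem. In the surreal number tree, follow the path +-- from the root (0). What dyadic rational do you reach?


Sign expansion: +--
Rule: track bounds (lo, hi), initially (-inf, +inf). On '+', the current value becomes lo and we move to the simplest number in (value, hi): value + 1 if hi = +inf, otherwise the midpoint (value + hi)/2. On '-', the current value becomes hi and we move to value - 1 if lo = -inf, otherwise the midpoint (lo + value)/2.
Start at 0.
Step 1: sign = +, move right. Bounds: (0, +inf). Value = 1
Step 2: sign = -, move left. Bounds: (0, 1). Value = 1/2
Step 3: sign = -, move left. Bounds: (0, 1/2). Value = 1/4
The surreal number with sign expansion +-- is 1/4.

1/4


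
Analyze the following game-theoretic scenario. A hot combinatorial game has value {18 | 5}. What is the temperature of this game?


The game is {18 | 5}, a switch {a | b} with numbers a > b.
Cooling {a | b} by t gives {a - t | b + t}, which stops being hot when a - t = b + t, i.e. at t = (a - b)/2. So the temperature of a switch is (a - b)/2.
Temperature = (Left option - Right option) / 2
= (18 - (5)) / 2
= 13 / 2
= 13/2

13/2


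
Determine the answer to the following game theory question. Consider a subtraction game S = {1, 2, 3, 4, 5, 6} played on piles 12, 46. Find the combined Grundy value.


Subtraction set: {1, 2, 3, 4, 5, 6}
For this subtraction set, G(n) = n mod 7 (period = max + 1 = 7).
Pile 1 (size 12): G(12) = 12 mod 7 = 5
Pile 2 (size 46): G(46) = 46 mod 7 = 4
Total Grundy value = XOR of all: 5 XOR 4 = 1

1


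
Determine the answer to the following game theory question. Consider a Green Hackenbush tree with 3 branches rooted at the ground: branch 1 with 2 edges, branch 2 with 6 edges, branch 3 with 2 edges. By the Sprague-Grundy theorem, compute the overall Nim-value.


The tree has 3 branches from the ground vertex.
In Green Hackenbush, the Nim-value of a simple path of length k is k.
Branch 1: length 2, Nim-value = 2
Branch 2: length 6, Nim-value = 6
Branch 3: length 2, Nim-value = 2
Total Nim-value = XOR of all branch values:
0 XOR 2 = 2
2 XOR 6 = 4
4 XOR 2 = 6
Nim-value of the tree = 6

6


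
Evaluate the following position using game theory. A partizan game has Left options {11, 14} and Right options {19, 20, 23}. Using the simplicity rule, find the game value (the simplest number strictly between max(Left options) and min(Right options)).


Left options: {11, 14}, max = 14
Right options: {19, 20, 23}, min = 19
All options are numbers and max(Left) < min(Right), so by the simplicity theorem the value is the simplest (earliest-born) number strictly between 14 and 19.
Integers 15 through 18 all lie strictly between 14 and 19.
Among integers, the simplest (lowest birthday = smallest |n|; 0 is born on day 0, +-n on day n) is 15.
No non-integer in the interval can be simpler: if x is a non-integer in the interval, then floor(x) or ceil(x) also lies in the interval (the interval contains an integer), and both are proper prefixes of x's sign expansion, i.e. born earlier. So the game value is 15.
Game value = 15

15


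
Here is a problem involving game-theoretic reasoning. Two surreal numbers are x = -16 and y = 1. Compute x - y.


x = -16, y = 1
x - y = -16 - 1 = -17

-17


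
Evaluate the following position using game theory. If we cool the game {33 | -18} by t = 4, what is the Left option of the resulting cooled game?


Original game: {33 | -18} (a switch {a | b} with a > b).
Cooling by t (for t below the temperature (a - b)/2 = 51/2) taxes each move by t: {a | b} cooled by t is {a - t | b + t}.
Cooling amount: t = 4
Cooled Left option: 33 - 4 = 29
Cooled Right option: -18 + 4 = -14
Cooled game: {29 | -14}
Left option = 29

29


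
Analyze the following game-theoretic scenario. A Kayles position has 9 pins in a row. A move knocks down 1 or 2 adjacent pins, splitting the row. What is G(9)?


Kayles: a move removes 1 or 2 adjacent pins from a contiguous row.
Removing pins from a row of k leaves two independent rows (a, b) with a + b = k - 1 (one pin) or a + b = k - 2 (two pins); an end removal gives a = 0.
By Sprague-Grundy, G(k) = mex{ G(a) XOR G(b) } over all these splits. G(0) = 0.
G(1): splits (0,0):0^0=0 -> mex({0}) = 1
G(2): splits (0,1):0^1=1 (0,0):0^0=0 -> mex({0, 1}) = 2
G(3): splits (0,2):0^2=2 (1,1):1^1=0 (0,1):0^1=1 -> mex({0, 1, 2}) = 3
G(4): splits (0,3):0^3=3 (1,2):1^2=3 (0,2):0^2=2 (1,1):1^1=0 -> mex({0, 2, 3}) = 1
G(5): splits (0,4):0^1=1 (1,3):1^3=2 (2,2):2^2=0 (0,3):0^3=3 (1,2):1^2=3 -> mex({0, 1, 2, 3}) = 4
G(6) = mex({0, 1, 2, 4}) = 3
G(7) = mex({0, 1, 3, 4, 5}) = 2
G(8) = mex({0, 2, 3, 5, 6}) = 1
G(9) = mex({0, 1, 2, 3, 6, 7}) = 4
Therefore G(9) = 4.

4


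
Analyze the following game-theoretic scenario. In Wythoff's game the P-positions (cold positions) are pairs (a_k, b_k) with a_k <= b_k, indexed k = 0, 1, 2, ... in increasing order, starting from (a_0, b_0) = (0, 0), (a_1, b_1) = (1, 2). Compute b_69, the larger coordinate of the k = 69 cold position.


By Wythoff's theorem, a_k = floor(k * phi) and b_k = floor(k * phi^2) = a_k + k, where phi = (1 + sqrt(5))/2 is the golden ratio.
phi = (1 + sqrt(5))/2 = 1.618034
phi^2 = phi + 1 = 2.618034
k = 69
k * phi^2 = 69 * 2.618034 = 180.644345
b_69 = floor(k * phi^2) = 180 (check: a_69 + k = 111 + 69 = 180)

180


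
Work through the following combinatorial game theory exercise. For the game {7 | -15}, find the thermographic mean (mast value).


Game = {7 | -15}, a switch {a | b} with numbers a > b.
Its thermograph has left wall a - t and right wall b + t, which meet at t = (a - b)/2, where both equal (a + b)/2. So the mast (mean value) is at (a + b)/2.
Mean = (7 + (-15))/2 = -8/2 = -4

-4


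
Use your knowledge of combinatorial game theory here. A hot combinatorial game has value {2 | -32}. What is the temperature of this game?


The game is {2 | -32}, a switch {a | b} with numbers a > b.
Cooling {a | b} by t gives {a - t | b + t}, which stops being hot when a - t = b + t, i.e. at t = (a - b)/2. So the temperature of a switch is (a - b)/2.
Temperature = (Left option - Right option) / 2
= (2 - (-32)) / 2
= 34 / 2
= 17

17


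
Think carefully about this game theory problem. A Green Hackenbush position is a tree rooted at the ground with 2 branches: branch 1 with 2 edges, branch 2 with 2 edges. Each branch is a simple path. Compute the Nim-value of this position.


The tree has 2 branches from the ground vertex.
In Green Hackenbush, the Nim-value of a simple path of length k is k.
Branch 1: length 2, Nim-value = 2
Branch 2: length 2, Nim-value = 2
Total Nim-value = XOR of all branch values:
0 XOR 2 = 2
2 XOR 2 = 0
Nim-value of the tree = 0

0


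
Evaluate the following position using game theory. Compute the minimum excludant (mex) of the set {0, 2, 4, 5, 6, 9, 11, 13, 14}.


Set = {0, 2, 4, 5, 6, 9, 11, 13, 14}
0 is in the set.
1 is NOT in the set. This is the mex.
mex = 1

1


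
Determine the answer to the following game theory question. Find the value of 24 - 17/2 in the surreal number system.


x = 24, y = 17/2
Converting to common denominator: 2
x = 48/2, y = 17/2
x - y = 24 - 17/2 = 31/2

31/2


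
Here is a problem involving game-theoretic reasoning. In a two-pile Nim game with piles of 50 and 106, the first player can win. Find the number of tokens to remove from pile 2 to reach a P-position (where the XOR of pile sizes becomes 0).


Piles: 50 and 106
Current XOR: 50 XOR 106 = 88 (non-zero, so this is an N-position).
To make the XOR zero, we need to find a move that balances the piles.
For pile 2 (size 106): target = 106 XOR 88 = 50
We reduce pile 2 from 106 to 50.
Tokens removed: 106 - 50 = 56
Verification: 50 XOR 50 = 0

56


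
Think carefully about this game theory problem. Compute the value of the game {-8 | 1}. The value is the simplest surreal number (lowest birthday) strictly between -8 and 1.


Left options: {-8}, max = -8
Right options: {1}, min = 1
All options are numbers and max(Left) < min(Right), so by the simplicity theorem the value is the simplest (earliest-born) number strictly between -8 and 1.
Integers -7 through 0 all lie strictly between -8 and 1.
Among integers, the simplest (lowest birthday = smallest |n|; 0 is born on day 0, +-n on day n) is 0.
No non-integer in the interval can be simpler: if x is a non-integer in the interval, then floor(x) or ceil(x) also lies in the interval (the interval contains an integer), and both are proper prefixes of x's sign expansion, i.e. born earlier. So the game value is 0.
Game value = 0

0


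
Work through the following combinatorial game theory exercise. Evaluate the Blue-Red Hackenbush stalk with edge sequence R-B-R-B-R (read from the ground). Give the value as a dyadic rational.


Edges (from ground): R-B-R-B-R
By Berlekamp's sign-expansion rule, a Blue-Red Hackenbush stalk has the value of the surreal number whose sign sequence is the edge sequence with B -> + and R -> -.
Sign sequence: -+-+-
Trace the sign expansion in the surreal number tree, starting from 0:
Edge 1: R (sign -) -> bounds (-inf, 0), value = -1
Edge 2: B (sign +) -> bounds (-1, 0), value = -1/2
Edge 3: R (sign -) -> bounds (-1, -1/2), value = -3/4
Edge 4: B (sign +) -> bounds (-3/4, -1/2), value = -5/8
Edge 5: R (sign -) -> bounds (-3/4, -5/8), value = -11/16
Game value = -11/16

-11/16


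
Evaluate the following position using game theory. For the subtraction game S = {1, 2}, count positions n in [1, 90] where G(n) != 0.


Subtraction set S = {1, 2}, so G(n) = n mod 3.
G(n) = 0 when n is a multiple of 3.
Multiples of 3 in [1, 90]: 30
N-positions (nonzero Grundy) = 90 - 30 = 60

60


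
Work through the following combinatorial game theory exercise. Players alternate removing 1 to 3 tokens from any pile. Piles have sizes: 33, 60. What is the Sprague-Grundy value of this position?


Subtraction set: {1, 2, 3}
For this subtraction set, G(n) = n mod 4 (period = max + 1 = 4).
Pile 1 (size 33): G(33) = 33 mod 4 = 1
Pile 2 (size 60): G(60) = 60 mod 4 = 0
Total Grundy value = XOR of all: 1 XOR 0 = 1

1


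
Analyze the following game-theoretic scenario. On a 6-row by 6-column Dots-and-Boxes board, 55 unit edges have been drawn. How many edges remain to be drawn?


Grid: 6 x 6 boxes, i.e. 7 rows and 7 columns of dots.
Horizontal edges: (rows + 1) * cols = 7 * 6 = 42
Vertical edges: rows * (cols + 1) = 6 * 7 = 42
Total edges: 42 + 42 = 84
Edges drawn: 55
Remaining: 84 - 55 = 29

29


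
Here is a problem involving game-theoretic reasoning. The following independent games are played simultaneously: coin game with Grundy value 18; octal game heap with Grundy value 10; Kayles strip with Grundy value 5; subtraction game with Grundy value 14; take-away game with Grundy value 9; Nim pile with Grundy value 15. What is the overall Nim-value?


By the Sprague-Grundy theorem, the Grundy value of a sum of games is the XOR of individual Grundy values.
coin game: Grundy value = 18. Running XOR: 0 XOR 18 = 18
octal game heap: Grundy value = 10. Running XOR: 18 XOR 10 = 24
Kayles strip: Grundy value = 5. Running XOR: 24 XOR 5 = 29
subtraction game: Grundy value = 14. Running XOR: 29 XOR 14 = 19
take-away game: Grundy value = 9. Running XOR: 19 XOR 9 = 26
Nim pile: Grundy value = 15. Running XOR: 26 XOR 15 = 21
The combined Grundy value is 21.

21


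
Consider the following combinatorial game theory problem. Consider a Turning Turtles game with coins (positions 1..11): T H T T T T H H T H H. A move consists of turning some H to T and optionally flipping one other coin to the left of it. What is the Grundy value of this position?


Coins: T H T T T T H H T H H
Key fact: a single head at position k behaves exactly like a Nim heap of size k (turning it to T and optionally flipping a coin at j < k corresponds to moving the heap from k to j, or to 0), and heads combine as a disjunctive sum (two heads at the same place would cancel, matching j XOR j = 0). So the Nim-value is the XOR of the 1-indexed positions of the heads.
Face-up positions (1-indexed): [2, 7, 8, 10, 11]
XOR 0 with 2: 0 XOR 2 = 2
XOR 2 with 7: 2 XOR 7 = 5
XOR 5 with 8: 5 XOR 8 = 13
XOR 13 with 10: 13 XOR 10 = 7
XOR 7 with 11: 7 XOR 11 = 12
Nim-value = 12

12


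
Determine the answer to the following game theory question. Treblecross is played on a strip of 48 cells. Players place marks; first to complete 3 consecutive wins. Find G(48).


Treblecross: place X on empty cells; 3-in-a-row wins.
Playing within two cells of an existing X lets the opponent win at once, so sensible play treats the cells i-2..i+2 around each X as dead. The player left with no safe cell loses, so this is a normal-play take-away game on strips of safe cells.
Placing X at cell i (0-indexed) of a strip of k safe cells leaves independent strips of sizes max(0, i-2) and max(0, k-i-3). Hence G(k) = mex{ G(max(0,i-2)) XOR G(max(0,k-i-3)) : 0 <= i < k }, with G(0) = 0.
G(1): splits (0,0):0^0=0 -> mex({0}) = 1
G(2): splits (0,0):0^0=0 -> mex({0}) = 1
G(3): splits (0,0):0^0=0 -> mex({0}) = 1
G(4): splits (0,1):0^1=1 (0,0):0^0=0 -> mex({0, 1}) = 2
G(5): splits (0,2):0^1=1 (0,1):0^1=1 (0,0):0^0=0 -> mex({0, 1}) = 2
G(6) = mex({1}) = 0
G(7) = mex({0, 1, 2}) = 3
G(8) = mex({0, 1, 2}) = 3
G(9) = mex({0, 2}) = 1
G(10) = mex({0, 2, 3}) = 1
G(11) = mex({0, 3}) = 1
G(12) = mex({1, 3}) = 0
G(13) = mex({0, 1, 2, 3}) = 4
G(14) = mex({0, 1, 2}) = 3
G(15) = mex({0, 1, 2}) = 3
G(16) = mex({0, 1, 2, 4}) = 3
G(17) = mex({0, 1, 3, 4}) = 2
G(18) = mex({0, 1, 3, 4}) = 2
G(19) = mex({0, 1, 3, 5}) = 2
G(20) = mex({0, 1, 2, 3, 5}) = 4
G(21) = mex({0, 1, 2, 3, 5}) = 4
G(22) = mex({1, 2, 6}) = 0
G(23) = mex({0, 1, 2, 3, 4, 6}) = 5
G(24) = mex({0, 1, 2, 3, 4}) = 5
G(25) = mex({0, 1, 3, 4, 7}) = 2
G(26) = mex({0, 1, 3, 4, 5, 7}) = 2
G(27) = mex({0, 1, 3, 5}) = 2
G(28) = mex({0, 1, 2, 5}) = 3
G(29) = mex({0, 1, 2, 4, 5, 6}) = 3
G(30) = mex({1, 2, 4, 6}) = 0
G(31) = mex({0, 1, 2, 3, 4, 6}) = 5
G(32) = mex({1, 2, 3, 4, 7}) = 0
G(33) = mex({0, 3, 7}) = 1
G(34) = mex({0, 2, 3, 5, 7}) = 1
G(35) = mex({0, 2, 3, 5, 6}) = 1
G(36) = mex({0, 1, 2, 5, 6}) = 3
G(37) = mex({0, 1, 2, 4, 5, 6}) = 3
G(38) = mex({0, 1, 2, 4}) = 3
G(39) = mex({0, 1, 2, 3, 4, 7}) = 5
G(40) = mex({0, 1, 2, 3, 4, 5, 7}) = 6
G(41) = mex({0, 1, 2, 3, 5, 7}) = 4
G(42) = mex({0, 1, 2, 3, 5, 6, 7}) = 4
G(43) = mex({0, 2, 3, 5, 6}) = 1
G(44) = mex({1, 2, 3, 4, 5, 6}) = 0
G(45) = mex({0, 1, 2, 3, 4, 6, 7}) = 5
G(46) = mex({0, 1, 2, 3, 4, 7}) = 5
G(47) = mex({0, 1, 2, 3, 4, 5, 7}) = 6
G(48) = mex({0, 1, 2, 3, 4, 5, 7}) = 6
Therefore G(48) = 6.

6


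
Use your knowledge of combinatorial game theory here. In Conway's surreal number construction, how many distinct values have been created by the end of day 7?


Day 0: {|} = 0 is born. Count = 1.
Day n: the number of surreal numbers born by day n is 2^(n+1) - 1.
By day 0: 2^1 - 1 = 1
By day 1: 2^2 - 1 = 3
By day 2: 2^3 - 1 = 7
By day 3: 2^4 - 1 = 15
By day 4: 2^5 - 1 = 31
By day 5: 2^6 - 1 = 63
By day 6: 2^7 - 1 = 127
By day 7: 2^8 - 1 = 255
By day 7: 255 surreal numbers.

255


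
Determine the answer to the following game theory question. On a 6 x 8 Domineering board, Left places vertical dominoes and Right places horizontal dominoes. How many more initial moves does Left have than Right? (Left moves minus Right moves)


Board is 6 x 8 (rows x cols).
Left (vertical) placements: (rows-1) * cols = 5 * 8 = 40
Right (horizontal) placements: rows * (cols-1) = 6 * 7 = 42
Advantage = Left - Right = 40 - 42 = -2

-2
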